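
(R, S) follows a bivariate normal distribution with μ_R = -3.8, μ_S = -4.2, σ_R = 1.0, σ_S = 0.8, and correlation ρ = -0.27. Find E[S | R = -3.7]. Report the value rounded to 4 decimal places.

-4.2216

E[S | R=x] = μ_S + ρ(σ_S/σ_R)(x − μ_R) for jointly normal variables.
E[S | R=-3.7] = -4.2 + (-0.27)·(0.8/1.0)·(-3.7 − (-3.8)) = -4.2 + (-0.216)·(0.1) = -4.2216.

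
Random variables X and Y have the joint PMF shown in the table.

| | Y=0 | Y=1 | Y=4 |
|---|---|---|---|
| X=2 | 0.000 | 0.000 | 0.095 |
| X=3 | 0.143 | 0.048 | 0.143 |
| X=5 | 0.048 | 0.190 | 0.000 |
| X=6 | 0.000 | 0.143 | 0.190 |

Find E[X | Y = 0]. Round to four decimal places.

P(Y = 0) = 0.191.
Σ X·P over the event = 3·(0.143) + 5·(0.048) = 0.669.
E[X | Y = 0] = (0.669) / (0.191) = 3.5026.

3.5026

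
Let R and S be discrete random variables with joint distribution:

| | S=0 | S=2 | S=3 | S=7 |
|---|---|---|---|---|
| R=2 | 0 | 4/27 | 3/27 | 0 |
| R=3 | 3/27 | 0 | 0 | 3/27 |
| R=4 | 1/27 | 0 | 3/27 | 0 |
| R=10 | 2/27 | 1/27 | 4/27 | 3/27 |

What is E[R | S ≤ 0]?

P(S ≤ 0) = 2/9.
Σ R·P over the event = 3·(3/27) + 4·(1/27) + 10·(2/27) = 11/9.
E[R | S ≤ 0] = (11/9) / (2/9) = 11/2.

11/2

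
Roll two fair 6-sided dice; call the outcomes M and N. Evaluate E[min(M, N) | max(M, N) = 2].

4/3

P(max(M, N) = 2) = 1/12.
Summing min(M,N)·P(x,y) over outcomes with max(M, N) = 2 gives 1/9.
E[min(M, N) | max(M, N) = 2] = (1/9) / (1/12) = 4/3.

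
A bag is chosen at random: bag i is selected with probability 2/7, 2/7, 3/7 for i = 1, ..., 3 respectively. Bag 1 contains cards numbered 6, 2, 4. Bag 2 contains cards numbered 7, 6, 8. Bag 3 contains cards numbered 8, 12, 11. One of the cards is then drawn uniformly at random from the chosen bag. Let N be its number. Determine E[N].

E[N | bag 1] = (6+2+4)/3 = 4.
E[N | bag 2] = (7+6+8)/3 = 7.
E[N | bag 3] = (8+12+11)/3 = 31/3.
By the law of total expectation,
E[N] = (2/7)·(4) + (2/7)·(7) + (3/7)·(31/3) = 53/7.

53/7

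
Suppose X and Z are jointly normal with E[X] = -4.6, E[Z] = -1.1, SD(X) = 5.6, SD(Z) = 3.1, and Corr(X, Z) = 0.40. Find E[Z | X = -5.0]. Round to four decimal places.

-1.1886

The regression of Z on X has slope ρ·σ_Z/σ_X and passes through (μ_X, μ_Z).
E[Z | X=-5.0] = -1.1 + (0.40)·(3.1/5.6)·(-5.0 − (-4.6)) = -1.1 + (0.22143)·(-0.4) = -1.1886.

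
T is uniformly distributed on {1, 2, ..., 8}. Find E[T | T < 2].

1

Given T < 2, T is equally likely to be any of {1}.
E[T | T < 2] = (1) / 1 = 1.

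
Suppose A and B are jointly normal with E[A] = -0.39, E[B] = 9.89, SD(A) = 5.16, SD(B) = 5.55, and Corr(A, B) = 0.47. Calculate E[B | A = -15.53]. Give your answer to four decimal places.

The regression of B on A has slope ρ·σ_B/σ_A and passes through (μ_A, μ_B).
E[B | A=-15.53] = 9.89 + (0.47)·(5.55/5.16)·(-15.53 − (-0.39)) = 9.89 + (0.50552)·(-15.14) = 2.2364.

2.2364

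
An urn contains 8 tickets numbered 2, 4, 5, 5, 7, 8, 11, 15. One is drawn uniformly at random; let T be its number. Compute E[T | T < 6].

P(T < 6) = 1/2.
Σ over the event: 2·1/8 + 4·1/8 + 5·1/4 = 2.
E[T | T < 6] = (2) / (1/2) = 4.

4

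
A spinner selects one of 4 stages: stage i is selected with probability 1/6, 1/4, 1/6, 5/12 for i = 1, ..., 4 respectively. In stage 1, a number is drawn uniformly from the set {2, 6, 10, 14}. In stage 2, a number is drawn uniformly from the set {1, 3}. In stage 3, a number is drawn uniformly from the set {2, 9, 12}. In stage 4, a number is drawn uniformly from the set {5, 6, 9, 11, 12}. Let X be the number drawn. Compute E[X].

E[X | stage 1] = (2+6+10+14)/4 = 8.
E[X | stage 2] = (1+3)/2 = 2.
E[X | stage 3] = (2+9+12)/3 = 23/3.
E[X | stage 4] = (5+6+9+11+12)/5 = 43/5.
E[X] = (1/6)·(8) + (1/4)·(2) + (1/6)·(23/3) + (5/12)·(43/5) = 241/36.

241/36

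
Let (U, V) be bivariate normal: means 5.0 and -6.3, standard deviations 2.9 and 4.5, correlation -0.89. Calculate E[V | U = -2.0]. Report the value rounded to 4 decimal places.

3.3672

For a bivariate normal, E[V | U=x] = μ_V + ρ·(σ_V/σ_U)·(x − μ_U).
E[V | U=-2.0] = -6.3 + (-0.89)·(4.5/2.9)·(-2.0 − (5.0)) = -6.3 + (-1.38103)·(-7) = 3.3672.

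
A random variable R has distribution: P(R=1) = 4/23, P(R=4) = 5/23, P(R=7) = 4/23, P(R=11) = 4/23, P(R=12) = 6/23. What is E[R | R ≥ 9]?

P(R ≥ 9) = 10/23.
Σ over the event: 11·4/23 + 12·6/23 = 116/23.
E[R | R ≥ 9] = (116/23) / (10/23) = 58/5.

58/5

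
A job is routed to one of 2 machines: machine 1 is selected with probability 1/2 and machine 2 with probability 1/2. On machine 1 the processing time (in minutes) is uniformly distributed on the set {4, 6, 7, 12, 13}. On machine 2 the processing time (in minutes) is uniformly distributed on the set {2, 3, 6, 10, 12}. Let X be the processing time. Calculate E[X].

15/2

E[X | machine 1] = (4+6+7+12+13)/5 = 42/5.
E[X | machine 2] = (2+3+6+10+12)/5 = 33/5.
E[X] = (1/2)·(42/5) + (1/2)·(33/5) = 15/2.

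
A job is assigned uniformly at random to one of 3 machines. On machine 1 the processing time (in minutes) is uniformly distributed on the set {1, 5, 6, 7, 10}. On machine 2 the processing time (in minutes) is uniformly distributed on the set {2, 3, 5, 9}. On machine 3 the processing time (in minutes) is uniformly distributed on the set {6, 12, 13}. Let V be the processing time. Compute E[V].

E[V | machine 1] = (1+5+6+7+10)/5 = 29/5.
E[V | machine 2] = (2+3+5+9)/4 = 19/4.
E[V | machine 3] = (6+12+13)/3 = 31/3.
By the law of total expectation,
E[V] = (1/3)·(29/5) + (1/3)·(19/4) + (1/3)·(31/3) = 1253/180.

1253/180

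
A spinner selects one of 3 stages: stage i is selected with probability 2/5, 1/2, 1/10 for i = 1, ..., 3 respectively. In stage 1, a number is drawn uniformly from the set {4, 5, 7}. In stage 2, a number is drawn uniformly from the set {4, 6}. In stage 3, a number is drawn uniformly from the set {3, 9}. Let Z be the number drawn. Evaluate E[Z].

157/30

E[Z | stage 1] = (4+5+7)/3 = 16/3.
E[Z | stage 2] = (4+6)/2 = 5.
E[Z | stage 3] = (3+9)/2 = 6.
E[Z] = (2/5)·(16/3) + (1/2)·(5) + (1/10)·(6) = 157/30.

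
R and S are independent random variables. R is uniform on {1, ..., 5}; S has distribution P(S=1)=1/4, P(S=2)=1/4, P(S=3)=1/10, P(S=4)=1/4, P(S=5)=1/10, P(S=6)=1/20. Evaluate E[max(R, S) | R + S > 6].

178/37

P(R + S > 6) = 37/100.
Summing max(R,S)·P(x,y) over outcomes with R + S > 6 gives 89/50.
E[max(R, S) | R + S > 6] = (89/50) / (37/100) = 178/37.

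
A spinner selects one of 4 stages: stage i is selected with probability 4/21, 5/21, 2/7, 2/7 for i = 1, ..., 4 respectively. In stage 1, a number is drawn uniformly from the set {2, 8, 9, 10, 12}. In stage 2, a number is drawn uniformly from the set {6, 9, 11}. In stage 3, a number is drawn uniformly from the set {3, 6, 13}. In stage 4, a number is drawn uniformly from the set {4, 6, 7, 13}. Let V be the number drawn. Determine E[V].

2477/315

E[V | stage 1] = (2+8+9+10+12)/5 = 41/5.
E[V | stage 2] = (6+9+11)/3 = 26/3.
E[V | stage 3] = (3+6+13)/3 = 22/3.
E[V | stage 4] = (4+6+7+13)/4 = 15/2.
E[V] = (4/21)·(41/5) + (5/21)·(26/3) + (2/7)·(22/3) + (2/7)·(15/2) = 2477/315.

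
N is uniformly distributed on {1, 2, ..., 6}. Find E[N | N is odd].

Given N is odd, N is equally likely to be any of {1, 3, 5}.
E[N | N is odd] = (1 + 3 + 5) / 3 = 3.

3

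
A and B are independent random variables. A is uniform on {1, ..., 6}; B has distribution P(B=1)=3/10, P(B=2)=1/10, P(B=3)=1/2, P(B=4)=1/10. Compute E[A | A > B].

41/9

P(A > B) = 3/5.
Summing A·P(x,y) over outcomes with A > B gives 41/15.
E[A | A > B] = (41/15) / (3/5) = 41/9.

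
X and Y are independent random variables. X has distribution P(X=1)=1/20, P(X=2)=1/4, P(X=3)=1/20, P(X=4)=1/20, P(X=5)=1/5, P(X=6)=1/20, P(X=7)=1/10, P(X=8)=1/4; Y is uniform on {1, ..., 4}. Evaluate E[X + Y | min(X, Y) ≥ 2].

P(min(X, Y) ≥ 2) = 57/80.
Summing (X+Y)·P(x,y) over outcomes with min(X, Y) ≥ 2 gives 231/40.
E[X + Y | min(X, Y) ≥ 2] = (231/40) / (57/80) = 154/19.

154/19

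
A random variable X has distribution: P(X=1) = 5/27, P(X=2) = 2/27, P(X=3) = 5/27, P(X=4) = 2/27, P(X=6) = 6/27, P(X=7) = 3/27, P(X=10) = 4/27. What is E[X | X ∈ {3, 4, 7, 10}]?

6

P(X ∈ {3, 4, 7, 10}) = 14/27.
Σ over the event: 3·5/27 + 4·2/27 + 7·1/9 + 10·4/27 = 28/9.
E[X | X ∈ {3, 4, 7, 10}] = (28/9) / (14/27) = 6.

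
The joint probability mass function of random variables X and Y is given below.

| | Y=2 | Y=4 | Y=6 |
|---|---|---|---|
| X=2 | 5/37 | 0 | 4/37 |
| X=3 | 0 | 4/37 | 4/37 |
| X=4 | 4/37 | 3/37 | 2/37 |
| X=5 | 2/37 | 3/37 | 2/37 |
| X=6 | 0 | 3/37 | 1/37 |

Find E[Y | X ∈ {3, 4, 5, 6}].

P(X ∈ {3, 4, 5, 6}) = 28/37.
Summing Y·P(X=x,Y=y) over the conditioning event gives 118/37.
E[Y | X ∈ {3, 4, 5, 6}] = (118/37) / (28/37) = 59/14.

59/14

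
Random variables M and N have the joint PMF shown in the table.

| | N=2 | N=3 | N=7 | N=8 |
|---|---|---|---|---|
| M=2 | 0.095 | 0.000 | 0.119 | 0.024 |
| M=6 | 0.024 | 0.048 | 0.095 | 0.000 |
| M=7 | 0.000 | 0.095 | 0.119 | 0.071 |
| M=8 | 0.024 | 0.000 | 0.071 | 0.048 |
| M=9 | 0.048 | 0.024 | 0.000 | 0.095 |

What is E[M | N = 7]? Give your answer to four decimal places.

P(N = 7) = 0.404.
Σ M·P over the event = 2·(0.119) + 6·(0.095) + 7·(0.119) + 8·(0.071) = 2.209.
E[M | N = 7] = (2.209) / (0.404) = 5.4678.

5.4678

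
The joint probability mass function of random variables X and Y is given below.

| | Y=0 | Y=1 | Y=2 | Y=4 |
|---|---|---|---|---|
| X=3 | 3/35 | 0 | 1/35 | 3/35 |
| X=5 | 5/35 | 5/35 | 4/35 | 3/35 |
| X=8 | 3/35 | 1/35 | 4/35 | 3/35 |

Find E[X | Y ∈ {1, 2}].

88/15

P(Y ∈ {1, 2}) = 3/7.
Summing X·P(X=x,Y=y) over the conditioning event gives 88/35.
E[X | Y ∈ {1, 2}] = (88/35) / (3/7) = 88/15.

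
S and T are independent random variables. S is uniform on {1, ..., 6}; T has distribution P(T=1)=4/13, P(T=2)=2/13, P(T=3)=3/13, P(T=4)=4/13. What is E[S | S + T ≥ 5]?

240/59

P(S + T ≥ 5) = 59/78.
Summing S·P(x,y) over outcomes with S + T ≥ 5 gives 40/13.
E[S | S + T ≥ 5] = (40/13) / (59/78) = 240/59.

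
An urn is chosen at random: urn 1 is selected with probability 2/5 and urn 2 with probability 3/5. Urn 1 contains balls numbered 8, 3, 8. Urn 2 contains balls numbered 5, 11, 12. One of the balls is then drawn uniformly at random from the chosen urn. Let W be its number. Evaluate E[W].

122/15

E[W | urn 1] = (8+3+8)/3 = 19/3.
E[W | urn 2] = (5+11+12)/3 = 28/3.
By the law of total expectation,
E[W] = (2/5)·(19/3) + (3/5)·(28/3) = 122/15.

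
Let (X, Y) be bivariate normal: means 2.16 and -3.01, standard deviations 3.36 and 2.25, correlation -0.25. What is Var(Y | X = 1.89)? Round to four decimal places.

4.7461

Var(Y | X=x) = (1 − ρ²)·σ_Y².
Var(Y | X=1.89) = (2.25)²·(1 − (-0.25)²) = 5.0625·0.9375 = 4.7461.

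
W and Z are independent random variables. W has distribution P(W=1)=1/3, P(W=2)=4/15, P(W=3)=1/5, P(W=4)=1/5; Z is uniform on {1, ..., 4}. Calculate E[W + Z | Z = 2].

64/15

P(Z = 2) = 1/4.
Summing (W+Z)·P(x,y) over outcomes with Z = 2 gives 16/15.
E[W + Z | Z = 2] = (16/15) / (1/4) = 64/15.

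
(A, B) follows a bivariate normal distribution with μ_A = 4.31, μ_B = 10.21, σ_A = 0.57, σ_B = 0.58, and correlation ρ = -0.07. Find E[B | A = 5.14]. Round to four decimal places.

10.1509

For a bivariate normal, E[B | A=x] = μ_B + ρ·(σ_B/σ_A)·(x − μ_A).
E[B | A=5.14] = 10.21 + (-0.07)·(0.58/0.57)·(5.14 − (4.31)) = 10.21 + (-0.071228)·(0.83) = 10.1509.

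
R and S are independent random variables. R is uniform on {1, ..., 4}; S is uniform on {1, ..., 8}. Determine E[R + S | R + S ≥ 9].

10

Outcomes with R + S ≥ 9: (1,8), (2,7), (2,8), (3,6), (3,7), (3,8), (4,5), (4,6), (4,7), (4,8), each with probability 1/32.
E[R + S | R + S ≥ 9] = (9 + 9 + 10 + 9 + 10 + 11 + 9 + 10 + 11 + 12) / 10 = 10.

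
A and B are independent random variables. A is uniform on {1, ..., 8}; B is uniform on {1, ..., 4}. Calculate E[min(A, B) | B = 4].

P(B = 4) = 1/4.
Summing min(A,B)·P(x,y) over outcomes with B = 4 gives 13/16.
E[min(A, B) | B = 4] = (13/16) / (1/4) = 13/4.

13/4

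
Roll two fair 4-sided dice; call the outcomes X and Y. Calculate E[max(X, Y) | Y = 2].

Outcomes with Y = 2: (1,2), (2,2), (3,2), (4,2), each with probability 1/16.
E[max(X, Y) | Y = 2] = (2 + 2 + 3 + 4) / 4 = 11/4.

11/4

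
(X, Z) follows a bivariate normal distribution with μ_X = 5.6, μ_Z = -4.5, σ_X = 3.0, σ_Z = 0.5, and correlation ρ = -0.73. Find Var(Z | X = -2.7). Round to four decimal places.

0.1168

For a bivariate normal, Var(Z | X=x) = σ_Z²(1 − ρ²).
Var(Z | X=-2.7) = (0.5)²·(1 − (-0.73)²) = 0.25·0.4671 = 0.1168.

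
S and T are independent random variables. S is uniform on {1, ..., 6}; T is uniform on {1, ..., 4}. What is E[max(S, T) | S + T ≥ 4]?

89/21

P(S + T ≥ 4) = 7/8.
Summing max(S,T)·P(x,y) over outcomes with S + T ≥ 4 gives 89/24.
E[max(S, T) | S + T ≥ 4] = (89/24) / (7/8) = 89/21.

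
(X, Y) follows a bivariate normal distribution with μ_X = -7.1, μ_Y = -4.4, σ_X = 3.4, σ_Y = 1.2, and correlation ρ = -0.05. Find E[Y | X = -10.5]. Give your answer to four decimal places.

-4.3400

E[Y | X=x] = μ_Y + ρ(σ_Y/σ_X)(x − μ_X) for jointly normal variables.
E[Y | X=-10.5] = -4.4 + (-0.05)·(1.2/3.4)·(-10.5 − (-7.1)) = -4.4 + (-0.017647)·(-3.4) = -4.3400.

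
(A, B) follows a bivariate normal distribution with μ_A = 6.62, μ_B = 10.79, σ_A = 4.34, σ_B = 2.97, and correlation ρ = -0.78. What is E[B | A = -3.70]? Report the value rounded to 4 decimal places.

For a bivariate normal, E[B | A=x] = μ_B + ρ·(σ_B/σ_A)·(x − μ_A).
E[B | A=-3.70] = 10.79 + (-0.78)·(2.97/4.34)·(-3.70 − (6.62)) = 10.79 + (-0.53378)·(-10.32) = 16.2986.

16.2986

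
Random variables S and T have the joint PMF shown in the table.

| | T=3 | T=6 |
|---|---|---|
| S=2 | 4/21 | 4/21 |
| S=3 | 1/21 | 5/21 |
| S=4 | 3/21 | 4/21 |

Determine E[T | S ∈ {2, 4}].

23/5

P(S ∈ {2, 4}) = 5/7.
Σ T·P over the event = 3·(4/21) + 6·(4/21) + 3·(3/21) + 6·(4/21) = 23/7.
E[T | S ∈ {2, 4}] = (23/7) / (5/7) = 23/5.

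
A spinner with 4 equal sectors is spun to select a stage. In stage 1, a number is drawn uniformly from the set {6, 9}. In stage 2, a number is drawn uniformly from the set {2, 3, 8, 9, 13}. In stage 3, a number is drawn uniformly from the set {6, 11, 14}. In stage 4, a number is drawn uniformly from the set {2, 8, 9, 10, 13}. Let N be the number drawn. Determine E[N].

997/120

E[N | stage 1] = (6+9)/2 = 15/2.
E[N | stage 2] = (2+3+8+9+13)/5 = 7.
E[N | stage 3] = (6+11+14)/3 = 31/3.
E[N | stage 4] = (2+8+9+10+13)/5 = 42/5.
By the law of total expectation,
E[N] = (1/4)·(15/2) + (1/4)·(7) + (1/4)·(31/3) + (1/4)·(42/5) = 997/120.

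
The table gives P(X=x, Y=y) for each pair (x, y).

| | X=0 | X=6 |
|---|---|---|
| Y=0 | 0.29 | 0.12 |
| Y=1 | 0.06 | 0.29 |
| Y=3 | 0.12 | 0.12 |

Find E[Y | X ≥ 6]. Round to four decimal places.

1.2264

P(X ≥ 6) = 0.53.
Σ Y·P over the event = 0·(0.12) + 1·(0.29) + 3·(0.12) = 0.65.
E[Y | X ≥ 6] = (0.65) / (0.53) = 1.2264.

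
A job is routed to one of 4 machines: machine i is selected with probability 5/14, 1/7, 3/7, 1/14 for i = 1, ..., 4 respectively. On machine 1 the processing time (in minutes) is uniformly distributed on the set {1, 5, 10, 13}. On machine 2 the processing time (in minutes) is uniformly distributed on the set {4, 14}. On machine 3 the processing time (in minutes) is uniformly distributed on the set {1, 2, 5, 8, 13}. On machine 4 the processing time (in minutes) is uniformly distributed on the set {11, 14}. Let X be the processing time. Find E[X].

E[X | machine 1] = (1+5+10+13)/4 = 29/4.
E[X | machine 2] = (4+14)/2 = 9.
E[X | machine 3] = (1+2+5+8+13)/5 = 29/5.
E[X | machine 4] = (11+14)/2 = 25/2.
By the law of total expectation,
E[X] = (5/14)·(29/4) + (1/7)·(9) + (3/7)·(29/5) + (1/14)·(25/2) = 2031/280.

2031/280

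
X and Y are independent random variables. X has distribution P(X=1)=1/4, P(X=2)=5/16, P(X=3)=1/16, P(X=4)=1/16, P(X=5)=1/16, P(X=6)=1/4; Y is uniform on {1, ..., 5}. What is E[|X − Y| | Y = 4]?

P(Y = 4) = 1/5.
Summing |X−Y|·P(x,y) over outcomes with Y = 4 gives 2/5.
E[|X − Y| | Y = 4] = (2/5) / (1/5) = 2.

2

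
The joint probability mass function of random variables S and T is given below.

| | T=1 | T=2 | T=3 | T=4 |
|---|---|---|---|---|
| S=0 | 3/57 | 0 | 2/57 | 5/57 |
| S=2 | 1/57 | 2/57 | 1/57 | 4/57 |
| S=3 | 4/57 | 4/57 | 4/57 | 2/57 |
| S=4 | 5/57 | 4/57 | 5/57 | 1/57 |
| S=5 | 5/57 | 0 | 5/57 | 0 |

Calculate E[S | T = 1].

P(T = 1) = 6/19.
Σ S·P over the event = 0·(3/57) + 2·(1/57) + 3·(4/57) + 4·(5/57) + 5·(5/57) = 59/57.
E[S | T = 1] = (59/57) / (6/19) = 59/18.

59/18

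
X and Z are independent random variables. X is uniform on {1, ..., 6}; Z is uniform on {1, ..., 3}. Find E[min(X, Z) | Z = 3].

5/2

Outcomes with Z = 3: (1,3), (2,3), (3,3), (4,3), (5,3), (6,3), each with probability 1/18.
E[min(X, Z) | Z = 3] = (1 + 2 + 3 + 3 + 3 + 3) / 6 = 5/2.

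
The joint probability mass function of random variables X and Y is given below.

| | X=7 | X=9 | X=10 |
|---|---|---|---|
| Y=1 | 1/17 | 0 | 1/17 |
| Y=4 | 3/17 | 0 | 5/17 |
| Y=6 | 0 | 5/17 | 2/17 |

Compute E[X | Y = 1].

17/2

P(Y = 1) = 2/17.
Σ X·P over the event = 7·(1/17) + 10·(1/17) = 1.
E[X | Y = 1] = (1) / (2/17) = 17/2.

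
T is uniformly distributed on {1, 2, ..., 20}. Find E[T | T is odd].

Given T is odd, T is equally likely to be any of {1, 3, 5, 7, 9, 11, 13, 15, 17, 19}.
E[T | T is odd] = (1 + 3 + 5 + 7 + 9 + 11 + 13 + 15 + 17 + 19) / 10 = 10.

10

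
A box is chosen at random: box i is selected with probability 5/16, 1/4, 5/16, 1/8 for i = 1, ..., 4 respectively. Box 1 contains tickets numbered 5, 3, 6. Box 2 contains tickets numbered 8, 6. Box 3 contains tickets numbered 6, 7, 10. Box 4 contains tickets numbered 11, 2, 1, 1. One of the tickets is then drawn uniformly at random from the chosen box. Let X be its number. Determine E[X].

583/96

E[X | box 1] = (5+3+6)/3 = 14/3.
E[X | box 2] = (8+6)/2 = 7.
E[X | box 3] = (6+7+10)/3 = 23/3.
E[X | box 4] = (11+2+1+1)/4 = 15/4.
E[X] = (5/16)·(14/3) + (1/4)·(7) + (5/16)·(23/3) + (1/8)·(15/4) = 583/96.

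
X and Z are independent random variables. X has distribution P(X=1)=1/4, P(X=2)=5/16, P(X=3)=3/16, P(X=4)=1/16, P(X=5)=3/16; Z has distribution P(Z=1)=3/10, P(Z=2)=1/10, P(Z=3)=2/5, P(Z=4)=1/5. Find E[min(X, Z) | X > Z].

P(X > Z) = 13/32.
Summing min(X,Z)·P(x,y) over outcomes with X > Z gives 61/80.
E[min(X, Z) | X > Z] = (61/80) / (13/32) = 122/65.

122/65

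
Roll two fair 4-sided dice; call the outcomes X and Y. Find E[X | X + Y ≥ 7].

Outcomes with X + Y ≥ 7: (3,4), (4,3), (4,4), each with probability 1/16.
E[X | X + Y ≥ 7] = (3 + 4 + 4) / 3 = 11/3.

11/3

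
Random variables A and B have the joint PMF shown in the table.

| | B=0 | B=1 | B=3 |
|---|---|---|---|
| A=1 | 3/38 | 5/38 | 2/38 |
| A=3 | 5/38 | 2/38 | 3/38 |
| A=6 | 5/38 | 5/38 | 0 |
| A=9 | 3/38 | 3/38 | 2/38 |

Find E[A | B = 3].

29/7

P(B = 3) = 7/38.
Σ A·P over the event = 1·(2/38) + 3·(3/38) + 9·(2/38) = 29/38.
E[A | B = 3] = (29/38) / (7/38) = 29/7.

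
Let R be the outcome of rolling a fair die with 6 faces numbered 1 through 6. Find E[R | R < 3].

Given R < 3, R is equally likely to be any of {1, 2}.
E[R | R < 3] = (1 + 2) / 2 = 3/2.

3/2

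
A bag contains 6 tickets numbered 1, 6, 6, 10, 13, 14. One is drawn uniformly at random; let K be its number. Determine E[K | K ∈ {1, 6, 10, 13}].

36/5

P(K ∈ {1, 6, 10, 13}) = 5/6.
Σ over the event: 1·1/6 + 6·1/3 + 10·1/6 + 13·1/6 = 6.
E[K | K ∈ {1, 6, 10, 13}] = (6) / (5/6) = 36/5.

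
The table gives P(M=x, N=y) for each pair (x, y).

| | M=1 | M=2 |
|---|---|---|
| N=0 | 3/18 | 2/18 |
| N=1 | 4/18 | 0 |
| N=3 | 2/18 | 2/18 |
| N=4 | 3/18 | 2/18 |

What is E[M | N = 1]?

P(N = 1) = 2/9.
Σ M·P over the event = 1·(4/18) = 2/9.
E[M | N = 1] = (2/9) / (2/9) = 1.

1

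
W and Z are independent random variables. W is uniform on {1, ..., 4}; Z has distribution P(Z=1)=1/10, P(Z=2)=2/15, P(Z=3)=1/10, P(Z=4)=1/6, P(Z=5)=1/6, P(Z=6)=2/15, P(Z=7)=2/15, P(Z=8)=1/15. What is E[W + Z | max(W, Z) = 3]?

77/16

P(max(W, Z) = 3) = 2/15.
Summing (W+Z)·P(x,y) over outcomes with max(W, Z) = 3 gives 77/120.
E[W + Z | max(W, Z) = 3] = (77/120) / (2/15) = 77/16.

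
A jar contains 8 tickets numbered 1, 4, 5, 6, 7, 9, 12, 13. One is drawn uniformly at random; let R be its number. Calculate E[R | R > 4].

26/3

P(R > 4) = 3/4.
Σ over the event: 5·1/8 + 6·1/8 + 7·1/8 + 9·1/8 + 12·1/8 + 13·1/8 = 13/2.
E[R | R > 4] = (13/2) / (3/4) = 26/3.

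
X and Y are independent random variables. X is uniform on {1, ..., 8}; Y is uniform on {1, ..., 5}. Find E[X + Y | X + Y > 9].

11

P(X + Y > 9) = 1/4.
Summing (X+Y)·P(x,y) over outcomes with X + Y > 9 gives 11/4.
E[X + Y | X + Y > 9] = (11/4) / (1/4) = 11.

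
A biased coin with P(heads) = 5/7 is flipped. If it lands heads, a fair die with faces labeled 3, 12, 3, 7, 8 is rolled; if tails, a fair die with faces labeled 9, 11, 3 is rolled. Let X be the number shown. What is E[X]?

E[X | heads] = (3+12+3+7+8)/5 = 33/5.
E[X | tails] = (9+11+3)/3 = 23/3.
By the law of total expectation,
E[X] = (5/7)·(33/5) + (2/7)·(23/3) = 145/21.

145/21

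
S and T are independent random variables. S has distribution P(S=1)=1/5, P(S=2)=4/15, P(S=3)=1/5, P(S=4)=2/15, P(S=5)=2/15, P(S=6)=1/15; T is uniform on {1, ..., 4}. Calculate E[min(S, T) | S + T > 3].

P(S + T > 3) = 5/6.
Summing min(S,T)·P(x,y) over outcomes with S + T > 3 gives 107/60.
E[min(S, T) | S + T > 3] = (107/60) / (5/6) = 107/50.

107/50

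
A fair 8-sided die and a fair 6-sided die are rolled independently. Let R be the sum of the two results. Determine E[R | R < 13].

344/45

P(R < 13) = 15/16.
E[R | R < 13] = (43/6) / (15/16) = 344/45.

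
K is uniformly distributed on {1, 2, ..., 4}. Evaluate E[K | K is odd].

Given K is odd, K is equally likely to be any of {1, 3}.
E[K | K is odd] = (1 + 3) / 2 = 2.

2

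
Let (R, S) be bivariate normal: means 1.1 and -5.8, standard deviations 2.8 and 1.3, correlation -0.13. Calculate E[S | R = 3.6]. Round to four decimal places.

E[S | R=x] = μ_S + ρ(σ_S/σ_R)(x − μ_R) for jointly normal variables.
E[S | R=3.6] = -5.8 + (-0.13)·(1.3/2.8)·(3.6 − (1.1)) = -5.8 + (-0.060357)·(2.5) = -5.9509.

-5.9509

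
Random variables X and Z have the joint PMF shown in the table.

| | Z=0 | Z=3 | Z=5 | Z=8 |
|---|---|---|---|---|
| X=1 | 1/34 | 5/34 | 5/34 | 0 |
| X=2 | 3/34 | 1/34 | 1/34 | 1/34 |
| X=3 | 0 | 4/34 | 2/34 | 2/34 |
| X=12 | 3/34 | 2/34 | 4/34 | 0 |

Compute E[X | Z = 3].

43/12

P(Z = 3) = 6/17.
Σ X·P over the event = 1·(5/34) + 2·(1/34) + 3·(4/34) + 12·(2/34) = 43/34.
E[X | Z = 3] = (43/34) / (6/17) = 43/12.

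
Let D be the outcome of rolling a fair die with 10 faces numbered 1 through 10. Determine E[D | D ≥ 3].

Given D ≥ 3, D is equally likely to be any of {3, 4, 5, 6, 7, 8, 9, 10}.
E[D | D ≥ 3] = (3 + 4 + 5 + 6 + 7 + 8 + 9 + 10) / 8 = 13/2.

13/2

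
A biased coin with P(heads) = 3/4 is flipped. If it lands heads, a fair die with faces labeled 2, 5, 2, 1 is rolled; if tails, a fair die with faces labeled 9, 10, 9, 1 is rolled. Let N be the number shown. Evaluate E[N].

59/16

E[N | heads] = (2+5+2+1)/4 = 5/2.
E[N | tails] = (9+10+9+1)/4 = 29/4.
By the law of total expectation,
E[N] = (3/4)·(5/2) + (1/4)·(29/4) = 59/16.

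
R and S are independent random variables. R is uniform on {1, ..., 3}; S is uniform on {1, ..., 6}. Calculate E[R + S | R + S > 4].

P(R + S > 4) = 2/3.
Summing (R+S)·P(x,y) over outcomes with R + S > 4 gives 79/18.
E[R + S | R + S > 4] = (79/18) / (2/3) = 79/12.

79/12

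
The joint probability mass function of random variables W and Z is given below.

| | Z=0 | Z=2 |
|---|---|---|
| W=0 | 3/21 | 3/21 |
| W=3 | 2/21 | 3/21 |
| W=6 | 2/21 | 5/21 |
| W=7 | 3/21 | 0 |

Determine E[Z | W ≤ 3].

12/11

P(W ≤ 3) = 11/21.
Σ Z·P over the event = 0·(3/21) + 2·(3/21) + 0·(2/21) + 2·(3/21) = 4/7.
E[Z | W ≤ 3] = (4/7) / (11/21) = 12/11.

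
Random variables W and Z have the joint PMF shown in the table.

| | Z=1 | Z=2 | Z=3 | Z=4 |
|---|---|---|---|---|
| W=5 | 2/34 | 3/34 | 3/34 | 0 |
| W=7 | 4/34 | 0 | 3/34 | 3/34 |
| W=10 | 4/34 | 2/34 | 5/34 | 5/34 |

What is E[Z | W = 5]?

17/8

P(W = 5) = 4/17.
Σ Z·P over the event = 1·(2/34) + 2·(3/34) + 3·(3/34) = 1/2.
E[Z | W = 5] = (1/2) / (4/17) = 17/8.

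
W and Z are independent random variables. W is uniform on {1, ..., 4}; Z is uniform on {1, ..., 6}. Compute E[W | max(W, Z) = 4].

22/7

Outcomes with max(W, Z) = 4: (1,4), (2,4), (3,4), (4,1), (4,2), (4,3), (4,4), each with probability 1/24.
E[W | max(W, Z) = 4] = (1 + 2 + 3 + 4 + 4 + 4 + 4) / 7 = 22/7.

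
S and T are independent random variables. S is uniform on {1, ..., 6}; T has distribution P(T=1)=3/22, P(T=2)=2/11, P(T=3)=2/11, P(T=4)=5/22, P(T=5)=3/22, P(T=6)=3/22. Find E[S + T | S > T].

403/56

P(S > T) = 14/33.
Summing (S+T)·P(x,y) over outcomes with S > T gives 403/132.
E[S + T | S > T] = (403/132) / (14/33) = 403/56.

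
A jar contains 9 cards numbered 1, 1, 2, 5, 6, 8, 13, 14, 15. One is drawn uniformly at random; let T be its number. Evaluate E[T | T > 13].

29/2

P(T > 13) = 2/9.
Σ over the event: 14·1/9 + 15·1/9 = 29/9.
E[T | T > 13] = (29/9) / (2/9) = 29/2.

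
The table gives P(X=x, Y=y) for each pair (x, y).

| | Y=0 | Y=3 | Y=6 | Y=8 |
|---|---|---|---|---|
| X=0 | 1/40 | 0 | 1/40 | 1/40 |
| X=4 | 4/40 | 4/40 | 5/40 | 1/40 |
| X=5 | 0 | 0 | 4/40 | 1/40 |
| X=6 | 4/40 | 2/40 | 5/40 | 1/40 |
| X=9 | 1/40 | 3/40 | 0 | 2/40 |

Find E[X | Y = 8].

P(Y = 8) = 3/20.
Σ X·P over the event = 0·(1/40) + 4·(1/40) + 5·(1/40) + 6·(1/40) + 9·(2/40) = 33/40.
E[X | Y = 8] = (33/40) / (3/20) = 11/2.

11/2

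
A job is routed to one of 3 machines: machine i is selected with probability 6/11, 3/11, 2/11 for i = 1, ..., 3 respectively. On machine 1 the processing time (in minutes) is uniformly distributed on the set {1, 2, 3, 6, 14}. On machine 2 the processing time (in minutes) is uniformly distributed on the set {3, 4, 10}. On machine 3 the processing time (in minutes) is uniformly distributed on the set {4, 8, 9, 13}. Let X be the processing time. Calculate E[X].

326/55

E[X | machine 1] = (1+2+3+6+14)/5 = 26/5.
E[X | machine 2] = (3+4+10)/3 = 17/3.
E[X | machine 3] = (4+8+9+13)/4 = 17/2.
E[X] = (6/11)·(26/5) + (3/11)·(17/3) + (2/11)·(17/2) = 326/55.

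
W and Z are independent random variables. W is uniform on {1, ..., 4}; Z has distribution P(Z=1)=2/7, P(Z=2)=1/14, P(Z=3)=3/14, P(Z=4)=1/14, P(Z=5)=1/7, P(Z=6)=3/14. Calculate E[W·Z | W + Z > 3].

P(W + Z > 3) = 47/56.
Summing WZ·P(x,y) over outcomes with W + Z > 3 gives 57/7.
E[W·Z | W + Z > 3] = (57/7) / (47/56) = 456/47.

456/47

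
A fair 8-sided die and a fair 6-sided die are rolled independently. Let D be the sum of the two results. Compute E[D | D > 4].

P(D > 4) = 7/8.
E[D | D > 4] = (91/12) / (7/8) = 26/3.

26/3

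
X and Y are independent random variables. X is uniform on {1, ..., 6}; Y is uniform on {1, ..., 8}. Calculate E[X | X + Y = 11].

9/2

Outcomes with X + Y = 11: (3,8), (4,7), (5,6), (6,5), each with probability 1/48.
E[X | X + Y = 11] = (3 + 4 + 5 + 6) / 4 = 9/2.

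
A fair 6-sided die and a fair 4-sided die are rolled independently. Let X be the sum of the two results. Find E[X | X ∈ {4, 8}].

P(X ∈ {4, 8}) = 1/4.
Σ over the event: 4·1/8 + 8·1/8 = 3/2.
E[X | X ∈ {4, 8}] = (3/2) / (1/4) = 6.

6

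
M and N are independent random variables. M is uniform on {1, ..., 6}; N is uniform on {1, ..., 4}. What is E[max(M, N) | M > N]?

P(M > N) = 7/12.
Summing max(M,N)·P(x,y) over outcomes with M > N gives 8/3.
E[max(M, N) | M > N] = (8/3) / (7/12) = 32/7.

32/7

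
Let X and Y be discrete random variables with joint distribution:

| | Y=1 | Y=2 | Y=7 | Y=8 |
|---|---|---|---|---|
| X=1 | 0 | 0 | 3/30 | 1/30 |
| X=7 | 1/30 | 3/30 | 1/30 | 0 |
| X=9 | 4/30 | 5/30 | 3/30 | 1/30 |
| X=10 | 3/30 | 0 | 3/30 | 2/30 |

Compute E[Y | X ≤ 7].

P(X ≤ 7) = 3/10.
Σ Y·P over the event = 7·(3/30) + 8·(1/30) + 1·(1/30) + 2·(3/30) + 7·(1/30) = 43/30.
E[Y | X ≤ 7] = (43/30) / (3/10) = 43/9.

43/9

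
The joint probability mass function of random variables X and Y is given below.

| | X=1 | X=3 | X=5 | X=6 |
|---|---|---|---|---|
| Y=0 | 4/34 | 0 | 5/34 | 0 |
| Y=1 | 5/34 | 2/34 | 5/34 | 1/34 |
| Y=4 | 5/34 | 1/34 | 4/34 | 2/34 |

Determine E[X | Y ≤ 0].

29/9

P(Y ≤ 0) = 9/34.
Σ X·P over the event = 1·(4/34) + 5·(5/34) = 29/34.
E[X | Y ≤ 0] = (29/34) / (9/34) = 29/9.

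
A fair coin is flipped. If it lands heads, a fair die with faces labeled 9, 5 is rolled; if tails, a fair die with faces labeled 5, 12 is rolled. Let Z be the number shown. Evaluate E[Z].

31/4

E[Z | heads] = (9+5)/2 = 7.
E[Z | tails] = (5+12)/2 = 17/2.
E[Z] = (1/2)·(7) + (1/2)·(17/2) = 31/4.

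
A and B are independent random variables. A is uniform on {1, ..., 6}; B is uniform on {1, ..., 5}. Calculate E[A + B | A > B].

7

P(A > B) = 1/2.
Summing (A+B)·P(x,y) over outcomes with A > B gives 7/2.
E[A + B | A > B] = (7/2) / (1/2) = 7.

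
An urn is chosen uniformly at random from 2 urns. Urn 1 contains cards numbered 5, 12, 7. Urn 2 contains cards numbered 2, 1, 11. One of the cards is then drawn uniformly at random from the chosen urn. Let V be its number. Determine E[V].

E[V | urn 1] = (5+12+7)/3 = 8.
E[V | urn 2] = (2+1+11)/3 = 14/3.
E[V] = (1/2)·(8) + (1/2)·(14/3) = 19/3.

19/3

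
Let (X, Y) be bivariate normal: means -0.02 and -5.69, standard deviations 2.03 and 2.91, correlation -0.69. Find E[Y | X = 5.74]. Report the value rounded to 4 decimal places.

-11.3873

The regression of Y on X has slope ρ·σ_Y/σ_X and passes through (μ_X, μ_Y).
E[Y | X=5.74] = -5.69 + (-0.69)·(2.91/2.03)·(5.74 − (-0.02)) = -5.69 + (-0.98911)·(5.76) = -11.3873.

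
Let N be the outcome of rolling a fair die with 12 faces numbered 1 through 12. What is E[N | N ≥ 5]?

17/2

Given N ≥ 5, N is equally likely to be any of {5, 6, 7, 8, 9, 10, 11, 12}.
E[N | N ≥ 5] = (5 + 6 + 7 + 8 + 9 + 10 + 11 + 12) / 8 = 17/2.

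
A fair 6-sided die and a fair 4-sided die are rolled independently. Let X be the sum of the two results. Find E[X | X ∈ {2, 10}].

P(X ∈ {2, 10}) = 1/12.
Σ over the event: 2·1/24 + 10·1/24 = 1/2.
E[X | X ∈ {2, 10}] = (1/2) / (1/12) = 6.

6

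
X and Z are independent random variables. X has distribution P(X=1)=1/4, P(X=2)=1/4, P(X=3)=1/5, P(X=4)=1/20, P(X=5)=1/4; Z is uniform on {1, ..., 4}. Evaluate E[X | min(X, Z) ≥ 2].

P(min(X, Z) ≥ 2) = 9/16.
Summing X·P(x,y) over outcomes with min(X, Z) ≥ 2 gives 153/80.
E[X | min(X, Z) ≥ 2] = (153/80) / (9/16) = 17/5.

17/5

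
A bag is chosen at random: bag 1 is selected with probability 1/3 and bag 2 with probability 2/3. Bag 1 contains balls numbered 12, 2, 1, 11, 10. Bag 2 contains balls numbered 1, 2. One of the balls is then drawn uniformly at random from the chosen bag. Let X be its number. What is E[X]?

E[X | bag 1] = (12+2+1+11+10)/5 = 36/5.
E[X | bag 2] = (1+2)/2 = 3/2.
By the law of total expectation,
E[X] = (1/3)·(36/5) + (2/3)·(3/2) = 17/5.

17/5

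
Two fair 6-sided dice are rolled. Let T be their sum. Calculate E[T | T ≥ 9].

P(T ≥ 9) = 5/18.
Σ over the event: 9·1/9 + 10·1/12 + 11·1/18 + 12·1/36 = 25/9.
E[T | T ≥ 9] = (25/9) / (5/18) = 10.

10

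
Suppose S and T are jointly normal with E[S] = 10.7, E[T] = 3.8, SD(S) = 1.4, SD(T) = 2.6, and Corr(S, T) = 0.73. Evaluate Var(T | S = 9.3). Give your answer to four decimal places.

For a bivariate normal, Var(T | S=x) = σ_T²(1 − ρ²).
Var(T | S=9.3) = (2.6)²·(1 − (0.73)²) = 6.76·0.4671 = 3.1576.

3.1576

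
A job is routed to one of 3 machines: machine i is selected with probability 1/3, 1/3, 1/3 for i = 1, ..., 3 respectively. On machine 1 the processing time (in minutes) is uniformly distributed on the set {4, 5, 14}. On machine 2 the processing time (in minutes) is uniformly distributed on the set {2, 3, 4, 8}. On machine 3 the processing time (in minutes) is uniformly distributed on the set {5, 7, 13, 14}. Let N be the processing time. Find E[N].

E[N | machine 1] = (4+5+14)/3 = 23/3.
E[N | machine 2] = (2+3+4+8)/4 = 17/4.
E[N | machine 3] = (5+7+13+14)/4 = 39/4.
By the law of total expectation,
E[N] = (1/3)·(23/3) + (1/3)·(17/4) + (1/3)·(39/4) = 65/9.

65/9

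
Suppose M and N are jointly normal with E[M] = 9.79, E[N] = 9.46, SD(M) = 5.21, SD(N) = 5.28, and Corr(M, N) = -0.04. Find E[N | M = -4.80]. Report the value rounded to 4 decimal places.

10.0514

E[N | M=x] = μ_N + ρ(σ_N/σ_M)(x − μ_M) for jointly normal variables.
E[N | M=-4.80] = 9.46 + (-0.04)·(5.28/5.21)·(-4.80 − (9.79)) = 9.46 + (-0.040537)·(-14.59) = 10.0514.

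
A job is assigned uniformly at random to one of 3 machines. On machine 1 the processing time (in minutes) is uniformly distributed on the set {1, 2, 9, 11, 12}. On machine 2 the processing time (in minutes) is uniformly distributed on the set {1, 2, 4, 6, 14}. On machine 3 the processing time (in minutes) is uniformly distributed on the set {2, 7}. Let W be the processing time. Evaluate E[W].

E[W | machine 1] = (1+2+9+11+12)/5 = 7.
E[W | machine 2] = (1+2+4+6+14)/5 = 27/5.
E[W | machine 3] = (2+7)/2 = 9/2.
E[W] = (1/3)·(7) + (1/3)·(27/5) + (1/3)·(9/2) = 169/30.

169/30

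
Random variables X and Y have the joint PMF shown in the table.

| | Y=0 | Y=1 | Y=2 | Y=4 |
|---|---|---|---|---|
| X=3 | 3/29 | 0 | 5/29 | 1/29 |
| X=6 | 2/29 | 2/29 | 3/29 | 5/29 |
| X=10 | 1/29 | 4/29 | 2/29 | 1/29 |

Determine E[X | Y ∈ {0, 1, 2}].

68/11

P(Y ∈ {0, 1, 2}) = 22/29.
Σ X·P over the event = 3·(3/29) + 3·(5/29) + 6·(2/29) + 6·(2/29) + 6·(3/29) + 10·(1/29) + 10·(4/29) + 10·(2/29) = 136/29.
E[X | Y ∈ {0, 1, 2}] = (136/29) / (22/29) = 68/11.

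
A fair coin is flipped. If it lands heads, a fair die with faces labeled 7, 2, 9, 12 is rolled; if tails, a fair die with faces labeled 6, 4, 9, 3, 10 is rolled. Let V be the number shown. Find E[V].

139/20

E[V | heads] = (7+2+9+12)/4 = 15/2.
E[V | tails] = (6+4+9+3+10)/5 = 32/5.
By the law of total expectation,
E[V] = (1/2)·(15/2) + (1/2)·(32/5) = 139/20.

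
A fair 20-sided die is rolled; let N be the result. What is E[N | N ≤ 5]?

Given N ≤ 5, N is equally likely to be any of {1, 2, 3, 4, 5}.
E[N | N ≤ 5] = (1 + 2 + 3 + 4 + 5) / 5 = 3.

3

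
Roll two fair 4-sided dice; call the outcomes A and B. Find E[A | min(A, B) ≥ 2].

Outcomes with min(A, B) ≥ 2: (2,2), (2,3), (2,4), (3,2), (3,3), (3,4), (4,2), (4,3), (4,4), each with probability 1/16.
E[A | min(A, B) ≥ 2] = (2 + 2 + 2 + 3 + 3 + 3 + 4 + 4 + 4) / 9 = 3.

3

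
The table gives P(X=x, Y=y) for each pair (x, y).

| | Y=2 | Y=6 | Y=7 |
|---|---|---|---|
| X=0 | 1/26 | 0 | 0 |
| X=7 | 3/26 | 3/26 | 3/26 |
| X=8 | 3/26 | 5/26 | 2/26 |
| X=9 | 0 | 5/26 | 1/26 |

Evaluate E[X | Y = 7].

23/3

P(Y = 7) = 3/13.
Σ X·P over the event = 7·(3/26) + 8·(2/26) + 9·(1/26) = 23/13.
E[X | Y = 7] = (23/13) / (3/13) = 23/3.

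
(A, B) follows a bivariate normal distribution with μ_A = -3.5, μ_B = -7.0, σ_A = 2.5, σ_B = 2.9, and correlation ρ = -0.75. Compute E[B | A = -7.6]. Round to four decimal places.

The regression of B on A has slope ρ·σ_B/σ_A and passes through (μ_A, μ_B).
E[B | A=-7.6] = -7.0 + (-0.75)·(2.9/2.5)·(-7.6 − (-3.5)) = -7.0 + (-0.87)·(-4.1) = -3.4330.

-3.4330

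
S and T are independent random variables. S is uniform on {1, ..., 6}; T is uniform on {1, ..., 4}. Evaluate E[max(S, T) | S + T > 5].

P(S + T > 5) = 7/12.
Summing max(S,T)·P(x,y) over outcomes with S + T > 5 gives 67/24.
E[max(S, T) | S + T > 5] = (67/24) / (7/12) = 67/14.

67/14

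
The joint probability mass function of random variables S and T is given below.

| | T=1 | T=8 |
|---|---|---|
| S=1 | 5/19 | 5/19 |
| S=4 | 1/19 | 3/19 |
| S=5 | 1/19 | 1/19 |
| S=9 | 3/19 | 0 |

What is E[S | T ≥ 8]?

22/9

P(T ≥ 8) = 9/19.
Summing S·P(S=x,T=y) over the conditioning event gives 22/19.
E[S | T ≥ 8] = (22/19) / (9/19) = 22/9.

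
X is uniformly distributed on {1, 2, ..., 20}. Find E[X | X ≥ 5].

P(X ≥ 5) = 4/5.
E[X | X ≥ 5] = (10) / (4/5) = 25/2.

25/2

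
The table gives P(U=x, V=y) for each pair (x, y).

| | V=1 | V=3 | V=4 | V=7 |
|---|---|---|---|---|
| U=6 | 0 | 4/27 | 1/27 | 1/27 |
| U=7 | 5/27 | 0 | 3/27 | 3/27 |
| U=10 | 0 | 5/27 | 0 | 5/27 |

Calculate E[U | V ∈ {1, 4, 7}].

P(V ∈ {1, 4, 7}) = 2/3.
Σ U·P over the event = 6·(1/27) + 6·(1/27) + 7·(5/27) + 7·(3/27) + 7·(3/27) + 10·(5/27) = 139/27.
E[U | V ∈ {1, 4, 7}] = (139/27) / (2/3) = 139/18.

139/18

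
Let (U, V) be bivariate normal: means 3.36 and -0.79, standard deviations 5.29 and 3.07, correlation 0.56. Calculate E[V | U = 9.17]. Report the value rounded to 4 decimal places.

1.0982

The regression of V on U has slope ρ·σ_V/σ_U and passes through (μ_U, μ_V).
E[V | U=9.17] = -0.79 + (0.56)·(3.07/5.29)·(9.17 − (3.36)) = -0.79 + (0.32499)·(5.81) = 1.0982.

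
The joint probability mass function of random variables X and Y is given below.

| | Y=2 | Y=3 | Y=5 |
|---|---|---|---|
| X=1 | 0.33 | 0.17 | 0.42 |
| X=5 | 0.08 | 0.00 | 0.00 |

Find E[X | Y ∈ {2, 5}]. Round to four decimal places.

1.3855

P(Y ∈ {2, 5}) = 0.83.
Σ X·P over the event = 1·(0.33) + 1·(0.42) + 5·(0.08) = 1.15.
E[X | Y ∈ {2, 5}] = (1.15) / (0.83) = 1.3855.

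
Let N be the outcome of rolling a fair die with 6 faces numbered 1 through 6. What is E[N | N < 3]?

Given N < 3, N is equally likely to be any of {1, 2}.
E[N | N < 3] = (1 + 2) / 2 = 3/2.

3/2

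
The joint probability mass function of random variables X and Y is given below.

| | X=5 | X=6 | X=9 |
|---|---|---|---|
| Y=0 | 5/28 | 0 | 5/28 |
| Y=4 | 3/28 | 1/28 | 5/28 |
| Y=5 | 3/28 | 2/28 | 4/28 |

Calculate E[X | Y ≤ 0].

7

P(Y ≤ 0) = 5/14.
Σ X·P over the event = 5·(5/28) + 9·(5/28) = 5/2.
E[X | Y ≤ 0] = (5/2) / (5/14) = 7.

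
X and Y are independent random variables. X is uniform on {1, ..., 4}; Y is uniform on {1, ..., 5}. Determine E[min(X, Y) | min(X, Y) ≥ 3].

Outcomes with min(X, Y) ≥ 3: (3,3), (3,4), (3,5), (4,3), (4,4), (4,5), each with probability 1/20.
E[min(X, Y) | min(X, Y) ≥ 3] = (3 + 3 + 3 + 3 + 4 + 4) / 6 = 10/3.

10/3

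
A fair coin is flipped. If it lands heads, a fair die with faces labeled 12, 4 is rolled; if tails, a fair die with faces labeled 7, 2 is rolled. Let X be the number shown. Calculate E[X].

25/4

E[X | heads] = (12+4)/2 = 8.
E[X | tails] = (7+2)/2 = 9/2.
By the law of total expectation,
E[X] = (1/2)·(8) + (1/2)·(9/2) = 25/4.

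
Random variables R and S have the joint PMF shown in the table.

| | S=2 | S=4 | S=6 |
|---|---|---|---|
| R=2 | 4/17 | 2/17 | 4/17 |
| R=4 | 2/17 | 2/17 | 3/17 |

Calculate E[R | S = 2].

8/3

P(S = 2) = 6/17.
Σ R·P over the event = 2·(4/17) + 4·(2/17) = 16/17.
E[R | S = 2] = (16/17) / (6/17) = 8/3.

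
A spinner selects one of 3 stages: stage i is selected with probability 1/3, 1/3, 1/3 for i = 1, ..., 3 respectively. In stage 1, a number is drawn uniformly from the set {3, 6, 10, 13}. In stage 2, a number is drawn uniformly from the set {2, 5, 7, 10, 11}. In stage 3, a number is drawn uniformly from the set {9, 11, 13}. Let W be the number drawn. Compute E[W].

E[W | stage 1] = (3+6+10+13)/4 = 8.
E[W | stage 2] = (2+5+7+10+11)/5 = 7.
E[W | stage 3] = (9+11+13)/3 = 11.
E[W] = (1/3)·(8) + (1/3)·(7) + (1/3)·(11) = 26/3.

26/3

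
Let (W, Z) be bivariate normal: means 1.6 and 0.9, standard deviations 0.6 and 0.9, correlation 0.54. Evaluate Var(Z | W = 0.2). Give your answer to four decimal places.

The conditional variance in a bivariate normal is σ_Z²(1 − ρ²), independent of x.
Var(Z | W=0.2) = (0.9)²·(1 − (0.54)²) = 0.81·0.7084 = 0.5738.

0.5738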